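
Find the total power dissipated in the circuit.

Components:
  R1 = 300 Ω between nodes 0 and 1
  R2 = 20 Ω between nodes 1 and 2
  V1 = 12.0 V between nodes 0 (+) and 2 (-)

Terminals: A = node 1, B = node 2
Nodal analysis, taking node 2 as the 0 V reference.
Source V1 fixes V_0 = 12 V.
KCL at each unknown node (sum of currents leaving = 0; resistances in Ω):
  Node 1: (V_1 - 12)/300 + (V_1 - 0)/20 = 0
Collecting terms: 0.05333 × V_1 = 0.04  =>  V_1 = 0.75 V
Power in each resistor, P = (ΔV)²/R:
  P_R1 = (12 - 0.75)²/300 = 0.4219 W
  P_R2 = (0.75 - 0)²/20 = 0.02813 W
P_total = P_R1 + P_R2 = 0.45 W

Final answer: 0.45 W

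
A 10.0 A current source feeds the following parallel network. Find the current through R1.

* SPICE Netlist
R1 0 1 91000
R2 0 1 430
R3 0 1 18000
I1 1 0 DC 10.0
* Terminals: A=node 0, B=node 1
All resistors sit directly between nodes 0 and 1, so they are in parallel and share one voltage V; the full source current 10 A splits among them.
1/R_par = 1/91000 + 1/430 + 1/18000 = 0.002392 S  =>  R_par = 418 Ω
V = I × R_par = 10 × 418 = 4180 V
I_R1 = V/R1 = 4180/91000 = 0.04594 A

Final answer: 0.04594 A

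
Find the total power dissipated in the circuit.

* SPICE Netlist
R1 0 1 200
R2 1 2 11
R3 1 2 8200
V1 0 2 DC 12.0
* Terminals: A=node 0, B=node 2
Nodal analysis, taking node 2 as the 0 V reference.
Source V1 fixes V_0 = 12 V.
KCL at each unknown node (sum of currents leaving = 0; resistances in Ω):
  Node 1: (V_1 - 12)/200 + (V_1 - 0)/11 + (V_1 - 0)/8200 = 0
Collecting terms: 0.09603 × V_1 = 0.06  =>  V_1 = 0.6248 V
Power in each resistor, P = (ΔV)²/R:
  P_R1 = (12 - 0.6248)²/200 = 0.647 W
  P_R2 = (0.6248 - 0)²/11 = 0.03549 W
  P_R3 = (0.6248 - 0)²/8200 = 0.00004761 W
P_total = P_R1 + P_R2 + P_R3 = 0.6825 W

Final answer: 0.6825 W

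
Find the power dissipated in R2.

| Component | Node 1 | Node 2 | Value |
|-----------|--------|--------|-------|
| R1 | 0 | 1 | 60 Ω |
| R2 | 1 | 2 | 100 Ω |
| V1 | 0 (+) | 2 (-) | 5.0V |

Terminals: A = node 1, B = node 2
Nodal analysis, taking node 2 as the 0 V reference.
Source V1 fixes V_0 = 5 V.
KCL at each unknown node (sum of currents leaving = 0; resistances in Ω):
  Node 1: (V_1 - 5)/60 + (V_1 - 0)/100 = 0
Collecting terms: 0.02667 × V_1 = 0.08333  =>  V_1 = 3.125 V
I_R2 = (V_1 - V_2)/R2 = (3.125 - 0)/100 = 0.03125 A
P_R2 = I_R2² × R2 = (0.03125)² × 100 = 0.09766 W

Final answer: 0.09766 W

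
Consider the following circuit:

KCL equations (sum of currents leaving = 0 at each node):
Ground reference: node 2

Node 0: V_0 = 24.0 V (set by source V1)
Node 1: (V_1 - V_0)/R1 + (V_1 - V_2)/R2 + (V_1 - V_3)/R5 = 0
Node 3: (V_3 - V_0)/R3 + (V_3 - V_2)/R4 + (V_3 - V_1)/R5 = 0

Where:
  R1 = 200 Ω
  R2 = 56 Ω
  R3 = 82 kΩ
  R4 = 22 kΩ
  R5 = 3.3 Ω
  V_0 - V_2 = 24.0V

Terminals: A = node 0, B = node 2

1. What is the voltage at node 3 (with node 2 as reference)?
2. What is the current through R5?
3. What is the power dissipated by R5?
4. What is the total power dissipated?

Nodal analysis, taking node 2 as the 0 V reference.
Source V1 fixes V_0 = 24 V.
KCL at each unknown node (sum of currents leaving = 0; resistances in Ω):
  Node 1: (V_1 - 24)/200 + (V_1 - 0)/56 + (V_1 - V_3)/3.3 = 0
  Node 3: (V_3 - 24)/82000 + (V_3 - 0)/22000 + (V_3 - V_1)/3.3 = 0
Collecting terms (coefficients in siemens):
  0.3259·V_1 - 0.303·V_3 = 0.12
  0.3031·V_3 - 0.303·V_1 = 0.0002927
Determinant D = (0.3259)(0.3031) - (-0.303)(-0.303) = 0.006945
V_1 = [(0.12)(0.3031) - (-0.303)(0.0002927)]/D = 5.25 V
V_3 = [(0.3259)(0.0002927) - (0.12)(-0.303)]/D = 5.25 V
Part 1:
  Read off the nodal solution: V_3 = 5.25 V
Part 2:
  I_R5 = (V_1 - V_3)/R5 = (5.25 - 5.25)/3.3 = 0.000009951 A
  Magnitude: I_R5 = 0.000009951 A
Part 3:
  I_R5 = (V_1 - V_3)/R5 = (5.25 - 5.25)/3.3 = 0.000009951 A
  P_R5 = I_R5² × R5 = (0.000009951)² × 3.3 = 0.0000000003268 W
Part 4:
  Power in each resistor, P = (ΔV)²/R:
    P_R1 = (24 - 5.25)²/200 = 1.758 W
    P_R2 = (5.25 - 0)²/56 = 0.4921 W
    P_R3 = (24 - 5.25)²/82000 = 0.004288 W
    P_R4 = (0 - 5.25)²/22000 = 0.001253 W
    P_R5 = (5.25 - 5.25)²/3.3 = 0.0000000003268 W
  P_total = P_R1 + P_R2 + P_R3 + P_R4 + P_R5 = 2.256 W

Final answers:
1. V_3 = 5.25 V
2. I_R5 = 9.951e-06 A
3. P_R5 = 3.268e-10 W
4. P_total = 2.256 W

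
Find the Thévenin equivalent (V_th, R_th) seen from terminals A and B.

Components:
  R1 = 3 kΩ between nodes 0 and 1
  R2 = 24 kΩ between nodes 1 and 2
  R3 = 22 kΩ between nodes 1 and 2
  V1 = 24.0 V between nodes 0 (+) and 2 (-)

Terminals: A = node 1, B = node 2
Step 1 — V_th is the open-circuit voltage V_A - V_B (nothing connected across the terminals).
Nodal analysis, taking node 2 as the 0 V reference.
Source V1 fixes V_0 = 24 V.
KCL at each unknown node (sum of currents leaving = 0; resistances in Ω):
  Node 1: (V_1 - 24)/3000 + (V_1 - 0)/24000 + (V_1 - 0)/22000 = 0
Collecting terms: 0.0004205 × V_1 = 0.008  =>  V_1 = 19.03 V
V_th = V_1 - V_2 = 19.03 - 0 = 19.03 V
Step 2 — R_th: zero the source — replace V1 by a short circuit (node 2 merges into node 0) — and find the resistance seen between A (node 1) and B (node 0).
Reduce the network between node 1 (A) and node 0 (B) by series/parallel combination:
  Rp1 = R1 ‖ R2 ‖ R3 (parallel, all between nodes 0 and 1) = 1/(1/3000 + 1/24000 + 1/22000) = 2378 Ω
R_th = 2.378 kΩ

Final answer: V_th = 19.03 V, R_th = 2.378 kΩ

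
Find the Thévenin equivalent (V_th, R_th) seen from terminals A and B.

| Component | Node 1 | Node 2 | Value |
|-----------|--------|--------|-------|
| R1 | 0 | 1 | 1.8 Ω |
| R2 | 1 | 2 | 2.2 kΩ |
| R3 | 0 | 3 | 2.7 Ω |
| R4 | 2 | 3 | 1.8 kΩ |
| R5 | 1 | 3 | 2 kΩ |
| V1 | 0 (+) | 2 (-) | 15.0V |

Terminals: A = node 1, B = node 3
Step 1 — V_th is the open-circuit voltage V_A - V_B (nothing connected across the terminals).
Nodal analysis, taking node 2 as the 0 V reference.
Source V1 fixes V_0 = 15 V.
KCL at each unknown node (sum of currents leaving = 0; resistances in Ω):
  Node 1: (V_1 - 15)/1.8 + (V_1 - 0)/2200 + (V_1 - V_3)/2000 = 0
  Node 3: (V_3 - 15)/2.7 + (V_3 - 0)/1800 + (V_3 - V_1)/2000 = 0
Collecting terms (coefficients in siemens):
  0.5565·V_1 - 0.0005·V_3 = 8.333
  0.3714·V_3 - 0.0005·V_1 = 5.556
Determinant D = (0.5565)(0.3714) - (-0.0005)(-0.0005) = 0.2067
V_1 = [(8.333)(0.3714) - (-0.0005)(5.556)]/D = 14.99 V
V_3 = [(0.5565)(5.556) - (8.333)(-0.0005)]/D = 14.98 V
V_th = V_1 - V_3 = 14.99 - 14.98 = 0.01018 V
Step 2 — R_th: zero the source — replace V1 by a short circuit (node 2 merges into node 0) — and find the resistance seen between A (node 1) and B (node 3).
Reduce the network between node 1 (A) and node 3 (B) by series/parallel combination:
  Rp1 = R1 ‖ R2 (parallel, both between nodes 0 and 1) = 1/(1/1.8 + 1/2200) = 1.799 Ω
  Rp2 = R3 ‖ R4 (parallel, both between nodes 0 and 3) = 1/(1/2.7 + 1/1800) = 2.696 Ω
  Rs1 = Rp1 + Rp2 (series, joined only at node 0) = 1.799 + 2.696 = 4.494 Ω
  Rp3 = R5 ‖ Rs1 (parallel, both between nodes 1 and 3) = 1/(1/2000 + 1/4.494) = 4.484 Ω
R_th = 4.484 Ω

Final answer: V_th = 0.01018 V, R_th = 4.484 Ω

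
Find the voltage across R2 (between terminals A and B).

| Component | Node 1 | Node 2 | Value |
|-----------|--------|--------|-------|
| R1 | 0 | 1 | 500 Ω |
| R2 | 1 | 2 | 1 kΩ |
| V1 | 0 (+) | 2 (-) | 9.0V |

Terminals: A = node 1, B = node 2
R1 and R2 are in series across V1 (node 0 → node 1 → node 2), and the output A–B is taken across R2, so this is a voltage divider.
Series current: I = V1/(R1 + R2) = 9/(500 + 1000) = 9/1500 = 0.006 A
V_R2 = I × R2 = V1 × R2/(R1 + R2) = 9 × 1000/1500 = 6 V

Final answer: 6 V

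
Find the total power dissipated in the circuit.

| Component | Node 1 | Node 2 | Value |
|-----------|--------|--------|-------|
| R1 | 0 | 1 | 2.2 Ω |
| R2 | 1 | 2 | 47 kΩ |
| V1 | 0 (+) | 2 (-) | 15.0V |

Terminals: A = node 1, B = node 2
Nodal analysis, taking node 2 as the 0 V reference.
Source V1 fixes V_0 = 15 V.
KCL at each unknown node (sum of currents leaving = 0; resistances in Ω):
  Node 1: (V_1 - 15)/2.2 + (V_1 - 0)/47000 = 0
Collecting terms: 0.4546 × V_1 = 6.818  =>  V_1 = 15 V
Power in each resistor, P = (ΔV)²/R:
  P_R1 = (15 - 15)²/2.2 = 0.0000002241 W
  P_R2 = (15 - 0)²/47000 = 0.004787 W
P_total = P_R1 + P_R2 = 0.004787 W

Final answer: 0.004787 W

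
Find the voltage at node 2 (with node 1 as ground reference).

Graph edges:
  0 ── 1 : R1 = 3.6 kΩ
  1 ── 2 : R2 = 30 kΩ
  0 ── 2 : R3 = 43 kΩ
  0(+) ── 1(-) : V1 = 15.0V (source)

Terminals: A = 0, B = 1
Nodal analysis, taking node 1 as the 0 V reference.
Source V1 fixes V_0 = 15 V.
KCL at each unknown node (sum of currents leaving = 0; resistances in Ω):
  Node 2: (V_2 - 0)/30000 + (V_2 - 15)/43000 = 0
Collecting terms: 0.00005659 × V_2 = 0.0003488  =>  V_2 = 6.164 V
The requested potential is V_2 = 6.164 V.

Final answer: V_2 = 6.164 V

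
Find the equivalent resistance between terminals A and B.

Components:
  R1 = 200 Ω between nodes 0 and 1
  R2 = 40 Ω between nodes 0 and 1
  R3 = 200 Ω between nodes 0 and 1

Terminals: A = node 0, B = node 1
Reduce the network between node 0 (A) and node 1 (B) by series/parallel combination:
  Rp1 = R1 ‖ R2 ‖ R3 (parallel, all between nodes 0 and 1) = 1/(1/200 + 1/40 + 1/200) = 28.57 Ω
R_eq = 28.57 Ω

Final answer: 28.57 Ω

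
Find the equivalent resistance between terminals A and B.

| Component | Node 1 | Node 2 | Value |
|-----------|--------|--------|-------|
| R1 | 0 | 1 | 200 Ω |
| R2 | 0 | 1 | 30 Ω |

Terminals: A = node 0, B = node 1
Reduce the network between node 0 (A) and node 1 (B) by series/parallel combination:
  Rp1 = R1 ‖ R2 (parallel, both between nodes 0 and 1) = 1/(1/200 + 1/30) = 26.09 Ω
R_eq = 26.09 Ω

Final answer: 26.09 Ω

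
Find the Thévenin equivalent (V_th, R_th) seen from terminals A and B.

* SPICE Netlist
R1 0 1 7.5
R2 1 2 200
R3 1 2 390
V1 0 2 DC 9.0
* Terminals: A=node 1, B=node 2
Step 1 — V_th is the open-circuit voltage V_A - V_B (nothing connected across the terminals).
Nodal analysis, taking node 2 as the 0 V reference.
Source V1 fixes V_0 = 9 V.
KCL at each unknown node (sum of currents leaving = 0; resistances in Ω):
  Node 1: (V_1 - 9)/7.5 + (V_1 - 0)/200 + (V_1 - 0)/390 = 0
Collecting terms: 0.1409 × V_1 = 1.2  =>  V_1 = 8.517 V
V_th = V_1 - V_2 = 8.517 - 0 = 8.517 V
Step 2 — R_th: zero the source — replace V1 by a short circuit (node 2 merges into node 0) — and find the resistance seen between A (node 1) and B (node 0).
Reduce the network between node 1 (A) and node 0 (B) by series/parallel combination:
  Rp1 = R1 ‖ R2 ‖ R3 (parallel, all between nodes 0 and 1) = 1/(1/7.5 + 1/200 + 1/390) = 7.097 Ω
R_th = 7.097 Ω

Final answer: V_th = 8.517 V, R_th = 7.097 Ω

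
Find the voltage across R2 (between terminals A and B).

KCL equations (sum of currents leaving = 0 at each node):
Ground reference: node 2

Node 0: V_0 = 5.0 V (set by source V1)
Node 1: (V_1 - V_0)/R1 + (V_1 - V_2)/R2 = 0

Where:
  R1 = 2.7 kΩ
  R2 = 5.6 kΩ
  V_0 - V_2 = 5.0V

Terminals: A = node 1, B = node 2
R1 and R2 are in series across V1 (node 0 → node 1 → node 2), and the output A–B is taken across R2, so this is a voltage divider.
Series current: I = V1/(R1 + R2) = 5/(2700 + 5600) = 5/8300 = 0.0006024 A
V_R2 = I × R2 = V1 × R2/(R1 + R2) = 5 × 5600/8300 = 3.373 V

Final answer: 3.373 V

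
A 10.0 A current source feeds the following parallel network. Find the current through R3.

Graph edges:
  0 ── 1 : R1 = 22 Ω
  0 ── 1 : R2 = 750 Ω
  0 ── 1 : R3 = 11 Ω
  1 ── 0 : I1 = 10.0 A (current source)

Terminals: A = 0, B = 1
All resistors sit directly between nodes 0 and 1, so they are in parallel and share one voltage V; the full source current 10 A splits among them.
1/R_par = 1/22 + 1/750 + 1/11 = 0.1377 S  =>  R_par = 7.262 Ω
V = I × R_par = 10 × 7.262 = 72.62 V
I_R3 = V/R3 = 72.62/11 = 6.602 A

Final answer: 6.602 A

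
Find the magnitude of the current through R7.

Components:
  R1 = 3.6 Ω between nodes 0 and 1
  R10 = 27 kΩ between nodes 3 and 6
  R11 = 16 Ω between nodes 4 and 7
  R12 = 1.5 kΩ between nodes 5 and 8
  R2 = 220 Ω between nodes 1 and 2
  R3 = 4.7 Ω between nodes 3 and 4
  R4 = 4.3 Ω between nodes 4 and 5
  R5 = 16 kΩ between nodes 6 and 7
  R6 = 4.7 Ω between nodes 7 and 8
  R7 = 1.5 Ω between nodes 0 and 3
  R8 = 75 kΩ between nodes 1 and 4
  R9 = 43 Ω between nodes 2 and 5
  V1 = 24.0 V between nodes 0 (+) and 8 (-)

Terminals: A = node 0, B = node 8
Nodal analysis, taking node 8 as the 0 V reference.
Source V1 fixes V_0 = 24 V.
KCL at each unknown node (sum of currents leaving = 0; resistances in Ω):
  Node 1: (V_1 - 24)/3.6 + (V_1 - V_2)/220 + (V_1 - V_4)/75000 = 0
  Node 2: (V_2 - V_1)/220 + (V_2 - V_5)/43 = 0
  Node 3: (V_3 - V_4)/4.7 + (V_3 - 24)/1.5 + (V_3 - V_6)/27000 = 0
  Node 4: (V_4 - V_3)/4.7 + (V_4 - V_5)/4.3 + (V_4 - V_1)/75000 + (V_4 - V_7)/16 = 0
  Node 5: (V_5 - V_4)/4.3 + (V_5 - V_2)/43 + (V_5 - 0)/1500 = 0
  Node 6: (V_6 - V_7)/16000 + (V_6 - V_3)/27000 = 0
  Node 7: (V_7 - V_6)/16000 + (V_7 - 0)/4.7 + (V_7 - V_4)/16 = 0
Collecting terms (coefficients in siemens):
  0.2823·V_1 - 0.004545·V_2 - 0.00001333·V_4 = 6.667
  0.0278·V_2 - 0.004545·V_1 - 0.02326·V_5 = 0
  0.8795·V_3 - 0.2128·V_4 - 0.00003704·V_6 = 16
  0.5078·V_4 - 0.00001333·V_1 - 0.2128·V_3 - 0.2326·V_5 - 0.0625·V_7 = 0
  0.2565·V_5 - 0.02326·V_2 - 0.2326·V_4 = 0
  0.00009954·V_6 - 0.00003704·V_3 - 0.0000625·V_7 = 0
  0.2753·V_7 - 0.0625·V_4 - 0.0000625·V_6 = 0
Solving these 7 simultaneous equations (Gaussian elimination) gives:
  V_1 = 23.93 V, V_2 = 19.42 V, V_3 = 22.67 V, V_4 = 18.51 V
  V_5 = 18.54 V, V_6 = 11.08 V, V_7 = 4.204 V
I_R7 = (V_0 - V_3)/R7 = (24 - 22.67)/1.5 = 0.8862 A
|I_R7| = 0.8862 A

Final answer: |I_R7| = 0.8862 A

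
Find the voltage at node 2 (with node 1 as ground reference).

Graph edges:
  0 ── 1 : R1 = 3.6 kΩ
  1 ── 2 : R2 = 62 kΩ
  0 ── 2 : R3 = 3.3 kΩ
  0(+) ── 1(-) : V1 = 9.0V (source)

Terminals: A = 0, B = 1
Nodal analysis, taking node 1 as the 0 V reference.
Source V1 fixes V_0 = 9 V.
KCL at each unknown node (sum of currents leaving = 0; resistances in Ω):
  Node 2: (V_2 - 0)/62000 + (V_2 - 9)/3300 = 0
Collecting terms: 0.0003192 × V_2 = 0.002727  =>  V_2 = 8.545 V
The requested potential is V_2 = 8.545 V.

Final answer: V_2 = 8.545 V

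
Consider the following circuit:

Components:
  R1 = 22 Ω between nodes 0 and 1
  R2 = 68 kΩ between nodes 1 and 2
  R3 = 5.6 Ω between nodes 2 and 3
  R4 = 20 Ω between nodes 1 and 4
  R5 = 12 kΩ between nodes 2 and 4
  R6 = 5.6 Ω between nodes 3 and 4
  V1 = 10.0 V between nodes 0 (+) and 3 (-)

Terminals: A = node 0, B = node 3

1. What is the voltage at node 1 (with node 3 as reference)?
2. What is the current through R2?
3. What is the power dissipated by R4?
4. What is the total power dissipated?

Nodal analysis, taking node 3 as the 0 V reference.
Source V1 fixes V_0 = 10 V.
KCL at each unknown node (sum of currents leaving = 0; resistances in Ω):
  Node 1: (V_1 - 10)/22 + (V_1 - V_2)/68000 + (V_1 - V_4)/20 = 0
  Node 2: (V_2 - V_1)/68000 + (V_2 - 0)/5.6 + (V_2 - V_4)/12000 = 0
  Node 4: (V_4 - V_1)/20 + (V_4 - V_2)/12000 + (V_4 - 0)/5.6 = 0
Collecting terms (coefficients in siemens):
  0.09547·V_1 - 0.00001471·V_2 - 0.05·V_4 = 0.4545
  0.1787·V_2 - 0.00001471·V_1 - 0.00008333·V_4 = 0
  0.2287·V_4 - 0.05·V_1 - 0.00008333·V_2 = 0
Solving these 3 simultaneous equations (Gaussian elimination) gives:
  V_1 = 5.377 V, V_2 = 0.000991 V, V_4 = 1.176 V
Part 1:
  Read off the nodal solution: V_1 = 5.377 V
Part 2:
  I_R2 = (V_1 - V_2)/R2 = (5.377 - 0.000991)/68000 = 0.00007906 A
  Magnitude: I_R2 = 0.00007906 A
Part 3:
  I_R4 = (V_1 - V_4)/R4 = (5.377 - 1.176)/20 = 0.2101 A
  P_R4 = I_R4² × R4 = (0.2101)² × 20 = 0.8825 W
Part 4:
  Power in each resistor, P = (ΔV)²/R:
    P_R1 = (10 - 5.377)²/22 = 0.9715 W
    P_R2 = (5.377 - 0.000991)²/68000 = 0.000425 W
    P_R3 = (0.000991 - 0)²/5.6 = 0.0000001754 W
    P_R4 = (5.377 - 1.176)²/20 = 0.8825 W
    P_R5 = (0.000991 - 1.176)²/12000 = 0.000115 W
    P_R6 = (0 - 1.176)²/5.6 = 0.2469 W
  P_total = P_R1 + P_R2 + P_R3 + P_R4 + P_R5 + P_R6 = 2.101 W

Final answers:
1. V_1 = 5.377 V
2. I_R2 = 7.906e-05 A
3. P_R4 = 0.8825 W
4. P_total = 2.101 W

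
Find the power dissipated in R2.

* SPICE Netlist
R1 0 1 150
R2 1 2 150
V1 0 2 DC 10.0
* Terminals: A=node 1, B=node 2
Nodal analysis, taking node 2 as the 0 V reference.
Source V1 fixes V_0 = 10 V.
KCL at each unknown node (sum of currents leaving = 0; resistances in Ω):
  Node 1: (V_1 - 10)/150 + (V_1 - 0)/150 = 0
Collecting terms: 0.01333 × V_1 = 0.06667  =>  V_1 = 5 V
I_R2 = (V_1 - V_2)/R2 = (5 - 0)/150 = 0.03333 A
P_R2 = I_R2² × R2 = (0.03333)² × 150 = 0.1667 W

Final answer: 0.1667 W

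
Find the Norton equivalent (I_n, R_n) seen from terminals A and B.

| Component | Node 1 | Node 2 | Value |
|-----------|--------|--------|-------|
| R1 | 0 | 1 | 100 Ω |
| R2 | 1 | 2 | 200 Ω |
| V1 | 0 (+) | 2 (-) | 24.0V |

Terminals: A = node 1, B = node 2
Find the Thévenin equivalent first; then I_n = V_th/R_th and R_n = R_th.
Step 1 — V_th is the open-circuit voltage V_A - V_B (nothing connected across the terminals).
Nodal analysis, taking node 2 as the 0 V reference.
Source V1 fixes V_0 = 24 V.
KCL at each unknown node (sum of currents leaving = 0; resistances in Ω):
  Node 1: (V_1 - 24)/100 + (V_1 - 0)/200 = 0
Collecting terms: 0.015 × V_1 = 0.24  =>  V_1 = 16 V
V_th = V_1 - V_2 = 16 - 0 = 16 V
Step 2 — R_th: zero the source — replace V1 by a short circuit (node 2 merges into node 0) — and find the resistance seen between A (node 1) and B (node 0).
Reduce the network between node 1 (A) and node 0 (B) by series/parallel combination:
  Rp1 = R1 ‖ R2 (parallel, both between nodes 0 and 1) = 1/(1/100 + 1/200) = 66.67 Ω
R_th = 66.67 Ω
I_n = V_th/R_th = 16/66.67 = 0.24 A, and R_n = R_th = 66.67 Ω

Final answer: I_n = 0.24 A, R_n = 66.67 Ω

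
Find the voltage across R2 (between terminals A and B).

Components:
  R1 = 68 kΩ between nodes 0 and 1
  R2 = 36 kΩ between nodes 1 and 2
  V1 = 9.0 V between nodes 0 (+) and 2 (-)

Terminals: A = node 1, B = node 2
R1 and R2 are in series across V1 (node 0 → node 1 → node 2), and the output A–B is taken across R2, so this is a voltage divider.
Series current: I = V1/(R1 + R2) = 9/(68000 + 36000) = 9/104000 = 0.00008654 A
V_R2 = I × R2 = V1 × R2/(R1 + R2) = 9 × 36000/104000 = 3.115 V

Final answer: 3.115 V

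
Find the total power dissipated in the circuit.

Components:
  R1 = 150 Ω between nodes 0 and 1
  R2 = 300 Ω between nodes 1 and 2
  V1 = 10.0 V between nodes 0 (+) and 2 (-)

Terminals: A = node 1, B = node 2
Nodal analysis, taking node 2 as the 0 V reference.
Source V1 fixes V_0 = 10 V.
KCL at each unknown node (sum of currents leaving = 0; resistances in Ω):
  Node 1: (V_1 - 10)/150 + (V_1 - 0)/300 = 0
Collecting terms: 0.01 × V_1 = 0.06667  =>  V_1 = 6.667 V
Power in each resistor, P = (ΔV)²/R:
  P_R1 = (10 - 6.667)²/150 = 0.07407 W
  P_R2 = (6.667 - 0)²/300 = 0.1481 W
P_total = P_R1 + P_R2 = 0.2222 W

Final answer: 0.2222 W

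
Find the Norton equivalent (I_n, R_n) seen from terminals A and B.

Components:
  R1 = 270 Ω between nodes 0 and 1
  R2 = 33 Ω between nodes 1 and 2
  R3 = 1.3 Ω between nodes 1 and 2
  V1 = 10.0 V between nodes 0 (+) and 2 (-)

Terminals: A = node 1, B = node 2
Find the Thévenin equivalent first; then I_n = V_th/R_th and R_n = R_th.
Step 1 — V_th is the open-circuit voltage V_A - V_B (nothing connected across the terminals).
Nodal analysis, taking node 2 as the 0 V reference.
Source V1 fixes V_0 = 10 V.
KCL at each unknown node (sum of currents leaving = 0; resistances in Ω):
  Node 1: (V_1 - 10)/270 + (V_1 - 0)/33 + (V_1 - 0)/1.3 = 0
Collecting terms: 0.8032 × V_1 = 0.03704  =>  V_1 = 0.04611 V
V_th = V_1 - V_2 = 0.04611 - 0 = 0.04611 V
Step 2 — R_th: zero the source — replace V1 by a short circuit (node 2 merges into node 0) — and find the resistance seen between A (node 1) and B (node 0).
Reduce the network between node 1 (A) and node 0 (B) by series/parallel combination:
  Rp1 = R1 ‖ R2 ‖ R3 (parallel, all between nodes 0 and 1) = 1/(1/270 + 1/33 + 1/1.3) = 1.245 Ω
R_th = 1.245 Ω
I_n = V_th/R_th = 0.04611/1.245 = 0.03704 A, and R_n = R_th = 1.245 Ω

Final answer: I_n = 0.03704 A, R_n = 1.245 Ω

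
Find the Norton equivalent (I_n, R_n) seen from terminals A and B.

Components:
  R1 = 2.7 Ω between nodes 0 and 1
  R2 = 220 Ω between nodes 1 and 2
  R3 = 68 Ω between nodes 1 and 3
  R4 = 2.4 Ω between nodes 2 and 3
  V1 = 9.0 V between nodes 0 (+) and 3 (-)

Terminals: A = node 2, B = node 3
Find the Thévenin equivalent first; then I_n = V_th/R_th and R_n = R_th.
Step 1 — V_th is the open-circuit voltage V_A - V_B (nothing connected across the terminals).
Nodal analysis, taking node 3 as the 0 V reference.
Source V1 fixes V_0 = 9 V.
KCL at each unknown node (sum of currents leaving = 0; resistances in Ω):
  Node 1: (V_1 - 9)/2.7 + (V_1 - V_2)/220 + (V_1 - 0)/68 = 0
  Node 2: (V_2 - V_1)/220 + (V_2 - 0)/2.4 = 0
Collecting terms (coefficients in siemens):
  0.3896·V_1 - 0.004545·V_2 = 3.333
  0.4212·V_2 - 0.004545·V_1 = 0
Determinant D = (0.3896)(0.4212) - (-0.004545)(-0.004545) = 0.1641
V_1 = [(3.333)(0.4212) - (-0.004545)(0)]/D = 8.556 V
V_2 = [(0.3896)(0) - (3.333)(-0.004545)]/D = 0.09234 V
V_th = V_2 - V_3 = 0.09234 - 0 = 0.09234 V
Step 2 — R_th: zero the source — replace V1 by a short circuit (node 3 merges into node 0) — and find the resistance seen between A (node 2) and B (node 0).
Reduce the network between node 2 (A) and node 0 (B) by series/parallel combination:
  Rp1 = R1 ‖ R3 (parallel, both between nodes 0 and 1) = 1/(1/2.7 + 1/68) = 2.597 Ω
  Rs1 = R2 + Rp1 (series, joined only at node 1) = 220 + 2.597 = 222.6 Ω
  Rp2 = R4 ‖ Rs1 (parallel, both between nodes 0 and 2) = 1/(1/2.4 + 1/222.6) = 2.374 Ω
R_th = 2.374 Ω
I_n = V_th/R_th = 0.09234/2.374 = 0.03889 A, and R_n = R_th = 2.374 Ω

Final answer: I_n = 0.03889 A, R_n = 2.374 Ω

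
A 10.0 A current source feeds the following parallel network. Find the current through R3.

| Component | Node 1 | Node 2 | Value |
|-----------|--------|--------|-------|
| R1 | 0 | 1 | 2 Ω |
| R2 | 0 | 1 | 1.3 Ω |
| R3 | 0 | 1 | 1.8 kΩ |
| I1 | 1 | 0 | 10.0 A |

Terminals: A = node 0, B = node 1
All resistors sit directly between nodes 0 and 1, so they are in parallel and share one voltage V; the full source current 10 A splits among them.
1/R_par = 1/2 + 1/1.3 + 1/1800 = 1.27 S  =>  R_par = 0.7875 Ω
V = I × R_par = 10 × 0.7875 = 7.875 V
I_R3 = V/R3 = 7.875/1800 = 0.004375 A

Final answer: 0.004375 A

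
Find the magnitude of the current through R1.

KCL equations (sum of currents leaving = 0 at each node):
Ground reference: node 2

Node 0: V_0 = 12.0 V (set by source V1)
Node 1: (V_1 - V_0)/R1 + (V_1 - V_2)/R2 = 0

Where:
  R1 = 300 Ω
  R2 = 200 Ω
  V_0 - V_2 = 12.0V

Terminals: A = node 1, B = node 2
Nodal analysis, taking node 2 as the 0 V reference.
Source V1 fixes V_0 = 12 V.
KCL at each unknown node (sum of currents leaving = 0; resistances in Ω):
  Node 1: (V_1 - 12)/300 + (V_1 - 0)/200 = 0
Collecting terms: 0.008333 × V_1 = 0.04  =>  V_1 = 4.8 V
I_R1 = (V_0 - V_1)/R1 = (12 - 4.8)/300 = 0.024 A
|I_R1| = 0.024 A

Final answer: |I_R1| = 0.024 A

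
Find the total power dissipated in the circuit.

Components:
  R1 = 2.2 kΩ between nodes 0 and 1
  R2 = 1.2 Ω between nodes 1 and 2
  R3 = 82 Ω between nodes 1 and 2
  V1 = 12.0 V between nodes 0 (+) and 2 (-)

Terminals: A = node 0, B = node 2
Nodal analysis, taking node 2 as the 0 V reference.
Source V1 fixes V_0 = 12 V.
KCL at each unknown node (sum of currents leaving = 0; resistances in Ω):
  Node 1: (V_1 - 12)/2200 + (V_1 - 0)/1.2 + (V_1 - 0)/82 = 0
Collecting terms: 0.846 × V_1 = 0.005455  =>  V_1 = 0.006448 V
Power in each resistor, P = (ΔV)²/R:
  P_R1 = (12 - 0.006448)²/2200 = 0.06538 W
  P_R2 = (0.006448 - 0)²/1.2 = 0.00003464 W
  P_R3 = (0.006448 - 0)²/82 = 0.000000507 W
P_total = P_R1 + P_R2 + P_R3 = 0.06542 W

Final answer: 0.06542 W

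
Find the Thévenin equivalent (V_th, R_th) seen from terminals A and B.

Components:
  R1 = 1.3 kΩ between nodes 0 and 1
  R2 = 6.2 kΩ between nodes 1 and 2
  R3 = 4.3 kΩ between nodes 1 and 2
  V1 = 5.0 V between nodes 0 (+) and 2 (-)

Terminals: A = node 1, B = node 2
Step 1 — V_th is the open-circuit voltage V_A - V_B (nothing connected across the terminals).
Nodal analysis, taking node 2 as the 0 V reference.
Source V1 fixes V_0 = 5 V.
KCL at each unknown node (sum of currents leaving = 0; resistances in Ω):
  Node 1: (V_1 - 5)/1300 + (V_1 - 0)/6200 + (V_1 - 0)/4300 = 0
Collecting terms: 0.001163 × V_1 = 0.003846  =>  V_1 = 3.307 V
V_th = V_1 - V_2 = 3.307 - 0 = 3.307 V
Step 2 — R_th: zero the source — replace V1 by a short circuit (node 2 merges into node 0) — and find the resistance seen between A (node 1) and B (node 0).
Reduce the network between node 1 (A) and node 0 (B) by series/parallel combination:
  Rp1 = R1 ‖ R2 ‖ R3 (parallel, all between nodes 0 and 1) = 1/(1/1300 + 1/6200 + 1/4300) = 859.8 Ω
R_th = 859.8 Ω

Final answer: V_th = 3.307 V, R_th = 859.8 Ω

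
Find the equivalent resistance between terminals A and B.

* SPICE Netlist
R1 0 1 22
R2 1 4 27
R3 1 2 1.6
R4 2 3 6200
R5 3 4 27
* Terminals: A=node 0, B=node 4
Reduce the network between node 0 (A) and node 4 (B) by series/parallel combination:
  Rs1 = R3 + R4 (series, joined only at node 2) = 1.6 + 6200 = 6202 Ω
  Rs2 = R5 + Rs1 (series, joined only at node 3) = 27 + 6202 = 6229 Ω
  Rp1 = R2 ‖ Rs2 (parallel, both between nodes 1 and 4) = 1/(1/27 + 1/6229) = 26.88 Ω
  Rs3 = R1 + Rp1 (series, joined only at node 1) = 22 + 26.88 = 48.88 Ω
R_eq = 48.88 Ω

Final answer: 48.88 Ω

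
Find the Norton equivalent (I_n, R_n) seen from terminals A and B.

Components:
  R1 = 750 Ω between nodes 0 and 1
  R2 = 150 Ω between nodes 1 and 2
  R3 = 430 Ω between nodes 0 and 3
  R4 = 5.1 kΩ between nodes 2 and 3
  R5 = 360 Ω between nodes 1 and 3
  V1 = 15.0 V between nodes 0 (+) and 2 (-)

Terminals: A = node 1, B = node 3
Find the Thévenin equivalent first; then I_n = V_th/R_th and R_n = R_th.
Step 1 — V_th is the open-circuit voltage V_A - V_B (nothing connected across the terminals).
Nodal analysis, taking node 2 as the 0 V reference.
Source V1 fixes V_0 = 15 V.
KCL at each unknown node (sum of currents leaving = 0; resistances in Ω):
  Node 1: (V_1 - 15)/750 + (V_1 - 0)/150 + (V_1 - V_3)/360 = 0
  Node 3: (V_3 - 15)/430 + (V_3 - 0)/5100 + (V_3 - V_1)/360 = 0
Collecting terms (coefficients in siemens):
  0.01078·V_1 - 0.002778·V_3 = 0.02
  0.005299·V_3 - 0.002778·V_1 = 0.03488
Determinant D = (0.01078)(0.005299) - (-0.002778)(-0.002778) = 0.0000494
V_1 = [(0.02)(0.005299) - (-0.002778)(0.03488)]/D = 4.107 V
V_3 = [(0.01078)(0.03488) - (0.02)(-0.002778)]/D = 8.735 V
V_th = V_1 - V_3 = 4.107 - 8.735 = -4.628 V
Step 2 — R_th: zero the source — replace V1 by a short circuit (node 2 merges into node 0) — and find the resistance seen between A (node 1) and B (node 3).
Reduce the network between node 1 (A) and node 3 (B) by series/parallel combination:
  Rp1 = R1 ‖ R2 (parallel, both between nodes 0 and 1) = 1/(1/750 + 1/150) = 125 Ω
  Rp2 = R3 ‖ R4 (parallel, both between nodes 0 and 3) = 1/(1/430 + 1/5100) = 396.6 Ω
  Rs1 = Rp1 + Rp2 (series, joined only at node 0) = 125 + 396.6 = 521.6 Ω
  Rp3 = R5 ‖ Rs1 (parallel, both between nodes 1 and 3) = 1/(1/360 + 1/521.6) = 213 Ω
R_th = 213 Ω
I_n = V_th/R_th = -4.628/213 = -0.02173 A, and R_n = R_th = 213 Ω

Final answer: I_n = -0.02173 A, R_n = 213 Ω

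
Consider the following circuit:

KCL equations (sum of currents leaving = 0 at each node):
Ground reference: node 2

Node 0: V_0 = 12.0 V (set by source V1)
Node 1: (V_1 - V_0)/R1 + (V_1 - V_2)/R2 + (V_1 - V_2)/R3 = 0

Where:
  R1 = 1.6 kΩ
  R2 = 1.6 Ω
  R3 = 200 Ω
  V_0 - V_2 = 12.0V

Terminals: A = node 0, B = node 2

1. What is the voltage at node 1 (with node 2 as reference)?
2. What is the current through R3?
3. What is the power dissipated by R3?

Nodal analysis, taking node 2 as the 0 V reference.
Source V1 fixes V_0 = 12 V.
KCL at each unknown node (sum of currents leaving = 0; resistances in Ω):
  Node 1: (V_1 - 12)/1600 + (V_1 - 0)/1.6 + (V_1 - 0)/200 = 0
Collecting terms: 0.6306 × V_1 = 0.0075  =>  V_1 = 0.01189 V
Part 1:
  Read off the nodal solution: V_1 = 0.01189 V
Part 2:
  I_R3 = (V_1 - V_2)/R3 = (0.01189 - 0)/200 = 0.00005946 A
  Magnitude: I_R3 = 0.00005946 A
Part 3:
  I_R3 = (V_1 - V_2)/R3 = (0.01189 - 0)/200 = 0.00005946 A
  P_R3 = I_R3² × R3 = (0.00005946)² × 200 = 0.0000007072 W

Final answers:
1. V_1 = 0.01189 V
2. I_R3 = 5.946e-05 A
3. P_R3 = 7.072e-07 W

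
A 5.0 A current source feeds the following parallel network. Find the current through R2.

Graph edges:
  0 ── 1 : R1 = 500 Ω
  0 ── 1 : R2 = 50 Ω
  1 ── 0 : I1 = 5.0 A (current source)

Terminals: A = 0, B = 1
All resistors sit directly between nodes 0 and 1, so they are in parallel and share one voltage V; the full source current 5 A splits among them.
1/R_par = 1/500 + 1/50 = 0.022 S  =>  R_par = 45.45 Ω
V = I × R_par = 5 × 45.45 = 227.3 V
I_R2 = V/R2 = 227.3/50 = 4.545 A

Final answer: 4.545 A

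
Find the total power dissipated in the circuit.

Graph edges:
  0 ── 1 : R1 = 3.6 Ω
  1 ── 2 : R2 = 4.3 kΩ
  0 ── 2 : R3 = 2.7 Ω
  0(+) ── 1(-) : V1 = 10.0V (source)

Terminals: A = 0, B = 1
Nodal analysis, taking node 1 as the 0 V reference.
Source V1 fixes V_0 = 10 V.
KCL at each unknown node (sum of currents leaving = 0; resistances in Ω):
  Node 2: (V_2 - 0)/4300 + (V_2 - 10)/2.7 = 0
Collecting terms: 0.3706 × V_2 = 3.704  =>  V_2 = 9.994 V
Power in each resistor, P = (ΔV)²/R:
  P_R1 = (10 - 0)²/3.6 = 27.78 W
  P_R2 = (0 - 9.994)²/4300 = 0.02323 W
  P_R3 = (10 - 9.994)²/2.7 = 0.00001458 W
P_total = P_R1 + P_R2 + P_R3 = 27.8 W

Final answer: 27.8 W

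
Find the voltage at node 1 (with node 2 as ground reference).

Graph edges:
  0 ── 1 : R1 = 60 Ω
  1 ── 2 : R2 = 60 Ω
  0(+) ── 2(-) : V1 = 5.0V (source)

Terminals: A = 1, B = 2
Nodal analysis, taking node 2 as the 0 V reference.
Source V1 fixes V_0 = 5 V.
KCL at each unknown node (sum of currents leaving = 0; resistances in Ω):
  Node 1: (V_1 - 5)/60 + (V_1 - 0)/60 = 0
Collecting terms: 0.03333 × V_1 = 0.08333  =>  V_1 = 2.5 V
The requested potential is V_1 = 2.5 V.

Final answer: V_1 = 2.5 V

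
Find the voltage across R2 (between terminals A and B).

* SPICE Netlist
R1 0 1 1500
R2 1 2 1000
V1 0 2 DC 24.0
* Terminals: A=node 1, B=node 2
R1 and R2 are in series across V1 (node 0 → node 1 → node 2), and the output A–B is taken across R2, so this is a voltage divider.
Series current: I = V1/(R1 + R2) = 24/(1500 + 1000) = 24/2500 = 0.0096 A
V_R2 = I × R2 = V1 × R2/(R1 + R2) = 24 × 1000/2500 = 9.6 V

Final answer: 9.6 V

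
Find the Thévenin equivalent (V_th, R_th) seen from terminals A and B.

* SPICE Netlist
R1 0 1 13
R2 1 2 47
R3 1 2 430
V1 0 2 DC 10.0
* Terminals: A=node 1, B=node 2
Step 1 — V_th is the open-circuit voltage V_A - V_B (nothing connected across the terminals).
Nodal analysis, taking node 2 as the 0 V reference.
Source V1 fixes V_0 = 10 V.
KCL at each unknown node (sum of currents leaving = 0; resistances in Ω):
  Node 1: (V_1 - 10)/13 + (V_1 - 0)/47 + (V_1 - 0)/430 = 0
Collecting terms: 0.1005 × V_1 = 0.7692  =>  V_1 = 7.652 V
V_th = V_1 - V_2 = 7.652 - 0 = 7.652 V
Step 2 — R_th: zero the source — replace V1 by a short circuit (node 2 merges into node 0) — and find the resistance seen between A (node 1) and B (node 0).
Reduce the network between node 1 (A) and node 0 (B) by series/parallel combination:
  Rp1 = R1 ‖ R2 ‖ R3 (parallel, all between nodes 0 and 1) = 1/(1/13 + 1/47 + 1/430) = 9.948 Ω
R_th = 9.948 Ω

Final answer: V_th = 7.652 V, R_th = 9.948 Ω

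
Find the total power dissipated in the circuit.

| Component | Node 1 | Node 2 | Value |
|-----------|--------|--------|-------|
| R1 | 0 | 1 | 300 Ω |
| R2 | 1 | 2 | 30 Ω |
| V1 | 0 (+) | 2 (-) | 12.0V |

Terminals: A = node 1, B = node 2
Nodal analysis, taking node 2 as the 0 V reference.
Source V1 fixes V_0 = 12 V.
KCL at each unknown node (sum of currents leaving = 0; resistances in Ω):
  Node 1: (V_1 - 12)/300 + (V_1 - 0)/30 = 0
Collecting terms: 0.03667 × V_1 = 0.04  =>  V_1 = 1.091 V
Power in each resistor, P = (ΔV)²/R:
  P_R1 = (12 - 1.091)²/300 = 0.3967 W
  P_R2 = (1.091 - 0)²/30 = 0.03967 W
P_total = P_R1 + P_R2 = 0.4364 W

Final answer: 0.4364 W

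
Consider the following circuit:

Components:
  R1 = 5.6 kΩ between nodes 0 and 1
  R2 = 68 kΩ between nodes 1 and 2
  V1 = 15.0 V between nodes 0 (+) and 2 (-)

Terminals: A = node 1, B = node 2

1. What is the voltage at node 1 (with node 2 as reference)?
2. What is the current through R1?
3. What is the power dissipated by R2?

Nodal analysis, taking node 2 as the 0 V reference.
Source V1 fixes V_0 = 15 V.
KCL at each unknown node (sum of currents leaving = 0; resistances in Ω):
  Node 1: (V_1 - 15)/5600 + (V_1 - 0)/68000 = 0
Collecting terms: 0.0001933 × V_1 = 0.002679  =>  V_1 = 13.86 V
Part 1:
  Read off the nodal solution: V_1 = 13.86 V
Part 2:
  I_R1 = (V_0 - V_1)/R1 = (15 - 13.86)/5600 = 0.0002038 A
  Magnitude: I_R1 = 0.0002038 A
Part 3:
  I_R2 = (V_1 - V_2)/R2 = (13.86 - 0)/68000 = 0.0002038 A
  P_R2 = I_R2² × R2 = (0.0002038)² × 68000 = 0.002824 W

Final answers:
1. V_1 = 13.86 V
2. I_R1 = 0.0002038 A
3. P_R2 = 0.002824 W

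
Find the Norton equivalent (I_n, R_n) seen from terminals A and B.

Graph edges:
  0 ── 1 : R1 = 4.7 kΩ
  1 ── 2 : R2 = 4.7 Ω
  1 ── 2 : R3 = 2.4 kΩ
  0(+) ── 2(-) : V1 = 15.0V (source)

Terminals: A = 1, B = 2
Find the Thévenin equivalent first; then I_n = V_th/R_th and R_n = R_th.
Step 1 — V_th is the open-circuit voltage V_A - V_B (nothing connected across the terminals).
Nodal analysis, taking node 2 as the 0 V reference.
Source V1 fixes V_0 = 15 V.
KCL at each unknown node (sum of currents leaving = 0; resistances in Ω):
  Node 1: (V_1 - 15)/4700 + (V_1 - 0)/4.7 + (V_1 - 0)/2400 = 0
Collecting terms: 0.2134 × V_1 = 0.003191  =>  V_1 = 0.01496 V
V_th = V_1 - V_2 = 0.01496 - 0 = 0.01496 V
Step 2 — R_th: zero the source — replace V1 by a short circuit (node 2 merges into node 0) — and find the resistance seen between A (node 1) and B (node 0).
Reduce the network between node 1 (A) and node 0 (B) by series/parallel combination:
  Rp1 = R1 ‖ R2 ‖ R3 (parallel, all between nodes 0 and 1) = 1/(1/4700 + 1/4.7 + 1/2400) = 4.686 Ω
R_th = 4.686 Ω
I_n = V_th/R_th = 0.01496/4.686 = 0.003191 A, and R_n = R_th = 4.686 Ω

Final answer: I_n = 0.003191 A, R_n = 4.686 Ω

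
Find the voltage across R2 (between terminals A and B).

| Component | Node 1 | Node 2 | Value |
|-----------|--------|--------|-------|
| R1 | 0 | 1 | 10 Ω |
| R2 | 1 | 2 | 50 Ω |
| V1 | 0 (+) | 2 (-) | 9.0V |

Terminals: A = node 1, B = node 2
R1 and R2 are in series across V1 (node 0 → node 1 → node 2), and the output A–B is taken across R2, so this is a voltage divider.
Series current: I = V1/(R1 + R2) = 9/(10 + 50) = 9/60 = 0.15 A
V_R2 = I × R2 = V1 × R2/(R1 + R2) = 9 × 50/60 = 7.5 V

Final answer: 7.5 V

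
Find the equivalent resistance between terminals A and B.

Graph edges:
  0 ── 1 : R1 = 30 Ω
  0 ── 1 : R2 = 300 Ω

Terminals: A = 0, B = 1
Reduce the network between node 0 (A) and node 1 (B) by series/parallel combination:
  Rp1 = R1 ‖ R2 (parallel, both between nodes 0 and 1) = 1/(1/30 + 1/300) = 27.27 Ω
R_eq = 27.27 Ω

Final answer: 27.27 Ω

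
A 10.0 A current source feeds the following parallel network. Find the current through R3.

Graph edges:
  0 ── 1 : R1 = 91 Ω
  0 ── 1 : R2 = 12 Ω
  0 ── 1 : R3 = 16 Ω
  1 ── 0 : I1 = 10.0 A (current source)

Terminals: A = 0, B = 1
All resistors sit directly between nodes 0 and 1, so they are in parallel and share one voltage V; the full source current 10 A splits among them.
1/R_par = 1/91 + 1/12 + 1/16 = 0.1568 S  =>  R_par = 6.377 Ω
V = I × R_par = 10 × 6.377 = 63.77 V
I_R3 = V/R3 = 63.77/16 = 3.985 A

Final answer: 3.985 A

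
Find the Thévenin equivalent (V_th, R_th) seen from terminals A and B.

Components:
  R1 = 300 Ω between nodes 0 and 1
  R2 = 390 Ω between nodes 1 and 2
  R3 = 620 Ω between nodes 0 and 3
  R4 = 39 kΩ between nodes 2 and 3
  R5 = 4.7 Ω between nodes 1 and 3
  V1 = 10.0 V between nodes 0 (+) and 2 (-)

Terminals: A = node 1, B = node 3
Step 1 — V_th is the open-circuit voltage V_A - V_B (nothing connected across the terminals).
Nodal analysis, taking node 2 as the 0 V reference.
Source V1 fixes V_0 = 10 V.
KCL at each unknown node (sum of currents leaving = 0; resistances in Ω):
  Node 1: (V_1 - 10)/300 + (V_1 - 0)/390 + (V_1 - V_3)/4.7 = 0
  Node 3: (V_3 - 10)/620 + (V_3 - 0)/39000 + (V_3 - V_1)/4.7 = 0
Collecting terms (coefficients in siemens):
  0.2187·V_1 - 0.2128·V_3 = 0.03333
  0.2144·V_3 - 0.2128·V_1 = 0.01613
Determinant D = (0.2187)(0.2144) - (-0.2128)(-0.2128) = 0.001613
V_1 = [(0.03333)(0.2144) - (-0.2128)(0.01613)]/D = 6.558 V
V_3 = [(0.2187)(0.01613) - (0.03333)(-0.2128)]/D = 6.583 V
V_th = V_1 - V_3 = 6.558 - 6.583 = -0.02511 V
Step 2 — R_th: zero the source — replace V1 by a short circuit (node 2 merges into node 0) — and find the resistance seen between A (node 1) and B (node 3).
Reduce the network between node 1 (A) and node 3 (B) by series/parallel combination:
  Rp1 = R1 ‖ R2 (parallel, both between nodes 0 and 1) = 1/(1/300 + 1/390) = 169.6 Ω
  Rp2 = R3 ‖ R4 (parallel, both between nodes 0 and 3) = 1/(1/620 + 1/39000) = 610.3 Ω
  Rs1 = Rp1 + Rp2 (series, joined only at node 0) = 169.6 + 610.3 = 779.9 Ω
  Rp3 = R5 ‖ Rs1 (parallel, both between nodes 1 and 3) = 1/(1/4.7 + 1/779.9) = 4.672 Ω
R_th = 4.672 Ω

Final answer: V_th = -0.02511 V, R_th = 4.672 Ω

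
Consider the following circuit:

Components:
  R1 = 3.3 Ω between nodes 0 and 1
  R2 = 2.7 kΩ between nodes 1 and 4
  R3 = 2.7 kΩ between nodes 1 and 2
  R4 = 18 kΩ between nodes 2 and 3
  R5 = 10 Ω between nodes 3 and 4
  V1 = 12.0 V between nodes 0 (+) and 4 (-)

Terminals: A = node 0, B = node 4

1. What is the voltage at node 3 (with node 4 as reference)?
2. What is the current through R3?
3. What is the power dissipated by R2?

Nodal analysis, taking node 4 as the 0 V reference.
Source V1 fixes V_0 = 12 V.
KCL at each unknown node (sum of currents leaving = 0; resistances in Ω):
  Node 1: (V_1 - 12)/3.3 + (V_1 - 0)/2700 + (V_1 - V_2)/2700 = 0
  Node 2: (V_2 - V_1)/2700 + (V_2 - V_3)/18000 = 0
  Node 3: (V_3 - V_2)/18000 + (V_3 - 0)/10 = 0
Collecting terms (coefficients in siemens):
  0.3038·V_1 - 0.0003704·V_2 = 3.636
  0.0004259·V_2 - 0.0003704·V_1 - 0.00005556·V_3 = 0
  0.1001·V_3 - 0.00005556·V_2 = 0
Solving these 3 simultaneous equations (Gaussian elimination) gives:
  V_1 = 11.98 V, V_2 = 10.42 V, V_3 = 0.005786 V
Part 1:
  Read off the nodal solution: V_3 = 0.005786 V
Part 2:
  I_R3 = (V_1 - V_2)/R3 = (11.98 - 10.42)/2700 = 0.0005786 A
  Magnitude: I_R3 = 0.0005786 A
Part 3:
  I_R2 = (V_1 - V_4)/R2 = (11.98 - 0)/2700 = 0.004438 A
  P_R2 = I_R2² × R2 = (0.004438)² × 2700 = 0.05319 W

Final answers:
1. V_3 = 0.005786 V
2. I_R3 = 0.0005786 A
3. P_R2 = 0.05319 W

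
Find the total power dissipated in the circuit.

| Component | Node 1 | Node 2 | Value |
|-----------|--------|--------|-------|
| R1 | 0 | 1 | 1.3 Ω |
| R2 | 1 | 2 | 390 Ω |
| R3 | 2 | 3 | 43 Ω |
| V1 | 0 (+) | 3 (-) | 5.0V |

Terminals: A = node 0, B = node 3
Nodal analysis, taking node 3 as the 0 V reference.
Source V1 fixes V_0 = 5 V.
KCL at each unknown node (sum of currents leaving = 0; resistances in Ω):
  Node 1: (V_1 - 5)/1.3 + (V_1 - V_2)/390 = 0
  Node 2: (V_2 - V_1)/390 + (V_2 - 0)/43 = 0
Collecting terms (coefficients in siemens):
  0.7718·V_1 - 0.002564·V_2 = 3.846
  0.02582·V_2 - 0.002564·V_1 = 0
Determinant D = (0.7718)(0.02582) - (-0.002564)(-0.002564) = 0.01992
V_1 = [(3.846)(0.02582) - (-0.002564)(0)]/D = 4.985 V
V_2 = [(0.7718)(0) - (3.846)(-0.002564)]/D = 0.495 V
Power in each resistor, P = (ΔV)²/R:
  P_R1 = (5 - 4.985)²/1.3 = 0.0001723 W
  P_R2 = (4.985 - 0.495)²/390 = 0.05169 W
  P_R3 = (0.495 - 0)²/43 = 0.005699 W
P_total = P_R1 + P_R2 + P_R3 = 0.05756 W

Final answer: 0.05756 W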